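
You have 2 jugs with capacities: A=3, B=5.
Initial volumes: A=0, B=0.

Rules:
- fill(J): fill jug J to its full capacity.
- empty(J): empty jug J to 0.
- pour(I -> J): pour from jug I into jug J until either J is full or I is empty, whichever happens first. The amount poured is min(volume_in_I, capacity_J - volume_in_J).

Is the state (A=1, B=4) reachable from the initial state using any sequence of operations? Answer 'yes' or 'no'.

Answer: no

Derivation:
BFS explored all 16 reachable states.
Reachable set includes: (0,0), (0,1), (0,2), (0,3), (0,4), (0,5), (1,0), (1,5), (2,0), (2,5), (3,0), (3,1) ...
Target (A=1, B=4) not in reachable set → no.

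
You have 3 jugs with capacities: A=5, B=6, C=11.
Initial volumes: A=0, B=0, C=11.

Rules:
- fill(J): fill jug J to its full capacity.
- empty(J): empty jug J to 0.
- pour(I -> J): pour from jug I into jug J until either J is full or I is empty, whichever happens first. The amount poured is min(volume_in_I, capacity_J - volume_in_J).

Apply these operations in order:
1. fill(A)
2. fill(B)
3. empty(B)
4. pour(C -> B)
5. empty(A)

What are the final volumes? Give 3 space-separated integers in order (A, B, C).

Answer: 0 6 5

Derivation:
Step 1: fill(A) -> (A=5 B=0 C=11)
Step 2: fill(B) -> (A=5 B=6 C=11)
Step 3: empty(B) -> (A=5 B=0 C=11)
Step 4: pour(C -> B) -> (A=5 B=6 C=5)
Step 5: empty(A) -> (A=0 B=6 C=5)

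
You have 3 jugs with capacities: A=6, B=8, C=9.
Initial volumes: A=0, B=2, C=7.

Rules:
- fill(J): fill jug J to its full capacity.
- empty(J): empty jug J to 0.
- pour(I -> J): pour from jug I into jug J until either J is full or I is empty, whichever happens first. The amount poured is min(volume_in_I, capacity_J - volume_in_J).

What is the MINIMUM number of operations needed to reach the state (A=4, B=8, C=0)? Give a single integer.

Answer: 4

Derivation:
BFS from (A=0, B=2, C=7). One shortest path:
  1. fill(A) -> (A=6 B=2 C=7)
  2. fill(B) -> (A=6 B=8 C=7)
  3. pour(A -> C) -> (A=4 B=8 C=9)
  4. empty(C) -> (A=4 B=8 C=0)
Reached target in 4 moves.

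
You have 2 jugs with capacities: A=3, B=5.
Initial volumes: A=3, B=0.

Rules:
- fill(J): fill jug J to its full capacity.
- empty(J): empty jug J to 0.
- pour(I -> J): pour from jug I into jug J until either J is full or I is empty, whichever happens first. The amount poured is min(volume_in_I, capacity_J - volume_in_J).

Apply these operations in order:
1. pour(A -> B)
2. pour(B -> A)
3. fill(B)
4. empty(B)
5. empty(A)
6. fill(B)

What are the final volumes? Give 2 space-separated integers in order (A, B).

Answer: 0 5

Derivation:
Step 1: pour(A -> B) -> (A=0 B=3)
Step 2: pour(B -> A) -> (A=3 B=0)
Step 3: fill(B) -> (A=3 B=5)
Step 4: empty(B) -> (A=3 B=0)
Step 5: empty(A) -> (A=0 B=0)
Step 6: fill(B) -> (A=0 B=5)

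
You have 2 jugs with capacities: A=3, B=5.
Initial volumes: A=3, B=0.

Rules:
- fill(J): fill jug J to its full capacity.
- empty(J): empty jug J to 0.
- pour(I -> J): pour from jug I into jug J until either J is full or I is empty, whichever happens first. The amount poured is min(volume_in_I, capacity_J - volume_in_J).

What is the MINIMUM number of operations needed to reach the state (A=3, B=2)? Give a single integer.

Answer: 3

Derivation:
BFS from (A=3, B=0). One shortest path:
  1. empty(A) -> (A=0 B=0)
  2. fill(B) -> (A=0 B=5)
  3. pour(B -> A) -> (A=3 B=2)
Reached target in 3 moves.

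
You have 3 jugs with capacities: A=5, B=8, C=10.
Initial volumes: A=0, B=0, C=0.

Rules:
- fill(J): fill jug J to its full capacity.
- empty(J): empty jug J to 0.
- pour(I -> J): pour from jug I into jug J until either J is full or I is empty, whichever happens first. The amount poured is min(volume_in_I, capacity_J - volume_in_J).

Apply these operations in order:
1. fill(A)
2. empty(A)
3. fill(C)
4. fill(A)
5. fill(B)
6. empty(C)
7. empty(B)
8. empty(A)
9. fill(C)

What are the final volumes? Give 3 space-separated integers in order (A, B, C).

Step 1: fill(A) -> (A=5 B=0 C=0)
Step 2: empty(A) -> (A=0 B=0 C=0)
Step 3: fill(C) -> (A=0 B=0 C=10)
Step 4: fill(A) -> (A=5 B=0 C=10)
Step 5: fill(B) -> (A=5 B=8 C=10)
Step 6: empty(C) -> (A=5 B=8 C=0)
Step 7: empty(B) -> (A=5 B=0 C=0)
Step 8: empty(A) -> (A=0 B=0 C=0)
Step 9: fill(C) -> (A=0 B=0 C=10)

Answer: 0 0 10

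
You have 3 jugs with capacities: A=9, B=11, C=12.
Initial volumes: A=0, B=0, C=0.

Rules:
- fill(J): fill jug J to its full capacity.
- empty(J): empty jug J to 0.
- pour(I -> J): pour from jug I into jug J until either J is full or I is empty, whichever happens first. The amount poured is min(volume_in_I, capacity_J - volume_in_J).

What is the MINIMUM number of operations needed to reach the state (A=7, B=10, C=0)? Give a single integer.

BFS from (A=0, B=0, C=0). One shortest path:
  1. fill(A) -> (A=9 B=0 C=0)
  2. fill(B) -> (A=9 B=11 C=0)
  3. pour(B -> C) -> (A=9 B=0 C=11)
  4. pour(A -> B) -> (A=0 B=9 C=11)
  5. fill(A) -> (A=9 B=9 C=11)
  6. pour(A -> B) -> (A=7 B=11 C=11)
  7. pour(B -> C) -> (A=7 B=10 C=12)
  8. empty(C) -> (A=7 B=10 C=0)
Reached target in 8 moves.

Answer: 8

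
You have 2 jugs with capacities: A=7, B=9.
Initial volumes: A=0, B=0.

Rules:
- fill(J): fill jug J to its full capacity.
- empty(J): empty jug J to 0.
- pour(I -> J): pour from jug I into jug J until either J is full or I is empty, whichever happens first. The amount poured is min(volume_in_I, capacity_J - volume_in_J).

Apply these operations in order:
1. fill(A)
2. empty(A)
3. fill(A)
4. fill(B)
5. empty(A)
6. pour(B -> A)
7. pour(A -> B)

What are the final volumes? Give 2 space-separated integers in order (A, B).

Step 1: fill(A) -> (A=7 B=0)
Step 2: empty(A) -> (A=0 B=0)
Step 3: fill(A) -> (A=7 B=0)
Step 4: fill(B) -> (A=7 B=9)
Step 5: empty(A) -> (A=0 B=9)
Step 6: pour(B -> A) -> (A=7 B=2)
Step 7: pour(A -> B) -> (A=0 B=9)

Answer: 0 9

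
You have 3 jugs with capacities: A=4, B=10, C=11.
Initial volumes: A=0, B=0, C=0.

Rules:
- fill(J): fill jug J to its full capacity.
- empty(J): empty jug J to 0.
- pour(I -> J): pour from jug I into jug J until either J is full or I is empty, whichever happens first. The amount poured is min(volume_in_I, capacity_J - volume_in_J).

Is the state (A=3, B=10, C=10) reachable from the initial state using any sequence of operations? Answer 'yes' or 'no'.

BFS from (A=0, B=0, C=0):
  1. fill(A) -> (A=4 B=0 C=0)
  2. fill(B) -> (A=4 B=10 C=0)
  3. pour(B -> C) -> (A=4 B=0 C=10)
  4. fill(B) -> (A=4 B=10 C=10)
  5. pour(A -> C) -> (A=3 B=10 C=11)
  6. empty(C) -> (A=3 B=10 C=0)
  7. pour(B -> C) -> (A=3 B=0 C=10)
  8. fill(B) -> (A=3 B=10 C=10)
Target reached → yes.

Answer: yes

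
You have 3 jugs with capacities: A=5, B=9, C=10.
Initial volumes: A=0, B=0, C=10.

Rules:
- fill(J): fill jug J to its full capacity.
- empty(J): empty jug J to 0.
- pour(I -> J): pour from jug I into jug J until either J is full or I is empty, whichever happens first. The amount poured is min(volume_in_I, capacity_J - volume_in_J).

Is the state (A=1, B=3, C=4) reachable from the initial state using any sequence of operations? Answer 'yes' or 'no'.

BFS explored all 372 reachable states.
Reachable set includes: (0,0,0), (0,0,1), (0,0,2), (0,0,3), (0,0,4), (0,0,5), (0,0,6), (0,0,7), (0,0,8), (0,0,9), (0,0,10), (0,1,0) ...
Target (A=1, B=3, C=4) not in reachable set → no.

Answer: no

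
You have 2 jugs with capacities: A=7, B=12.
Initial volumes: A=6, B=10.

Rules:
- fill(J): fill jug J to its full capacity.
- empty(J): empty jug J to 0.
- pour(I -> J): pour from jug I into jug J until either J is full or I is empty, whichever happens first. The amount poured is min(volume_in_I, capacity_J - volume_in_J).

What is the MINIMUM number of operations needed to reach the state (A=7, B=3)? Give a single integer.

BFS from (A=6, B=10). One shortest path:
  1. empty(A) -> (A=0 B=10)
  2. pour(B -> A) -> (A=7 B=3)
Reached target in 2 moves.

Answer: 2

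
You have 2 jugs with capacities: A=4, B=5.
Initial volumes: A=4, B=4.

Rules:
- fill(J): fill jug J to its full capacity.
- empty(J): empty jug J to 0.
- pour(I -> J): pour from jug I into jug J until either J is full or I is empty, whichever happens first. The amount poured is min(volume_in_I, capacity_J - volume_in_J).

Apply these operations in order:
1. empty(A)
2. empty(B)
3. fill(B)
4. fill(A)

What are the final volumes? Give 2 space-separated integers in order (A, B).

Answer: 4 5

Derivation:
Step 1: empty(A) -> (A=0 B=4)
Step 2: empty(B) -> (A=0 B=0)
Step 3: fill(B) -> (A=0 B=5)
Step 4: fill(A) -> (A=4 B=5)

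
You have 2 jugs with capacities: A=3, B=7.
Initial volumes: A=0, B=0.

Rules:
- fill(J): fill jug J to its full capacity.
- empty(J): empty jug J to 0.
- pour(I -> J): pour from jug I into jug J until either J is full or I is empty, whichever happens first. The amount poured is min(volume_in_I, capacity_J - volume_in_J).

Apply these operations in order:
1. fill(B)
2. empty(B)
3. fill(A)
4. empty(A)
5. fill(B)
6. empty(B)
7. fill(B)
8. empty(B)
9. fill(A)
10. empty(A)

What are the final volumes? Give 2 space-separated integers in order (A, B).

Answer: 0 0

Derivation:
Step 1: fill(B) -> (A=0 B=7)
Step 2: empty(B) -> (A=0 B=0)
Step 3: fill(A) -> (A=3 B=0)
Step 4: empty(A) -> (A=0 B=0)
Step 5: fill(B) -> (A=0 B=7)
Step 6: empty(B) -> (A=0 B=0)
Step 7: fill(B) -> (A=0 B=7)
Step 8: empty(B) -> (A=0 B=0)
Step 9: fill(A) -> (A=3 B=0)
Step 10: empty(A) -> (A=0 B=0)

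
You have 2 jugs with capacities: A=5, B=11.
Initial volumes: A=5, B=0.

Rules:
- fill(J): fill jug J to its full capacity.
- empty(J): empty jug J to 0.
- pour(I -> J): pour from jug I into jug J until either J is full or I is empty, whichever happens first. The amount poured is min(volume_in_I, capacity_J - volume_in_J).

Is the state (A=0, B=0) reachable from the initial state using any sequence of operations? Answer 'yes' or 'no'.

BFS from (A=5, B=0):
  1. empty(A) -> (A=0 B=0)
Target reached → yes.

Answer: yes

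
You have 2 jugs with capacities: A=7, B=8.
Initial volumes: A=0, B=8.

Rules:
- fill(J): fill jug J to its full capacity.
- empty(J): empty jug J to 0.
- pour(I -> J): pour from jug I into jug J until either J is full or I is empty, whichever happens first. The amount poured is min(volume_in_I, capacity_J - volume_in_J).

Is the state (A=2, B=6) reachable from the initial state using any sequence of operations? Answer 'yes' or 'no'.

Answer: no

Derivation:
BFS explored all 30 reachable states.
Reachable set includes: (0,0), (0,1), (0,2), (0,3), (0,4), (0,5), (0,6), (0,7), (0,8), (1,0), (1,8), (2,0) ...
Target (A=2, B=6) not in reachable set → no.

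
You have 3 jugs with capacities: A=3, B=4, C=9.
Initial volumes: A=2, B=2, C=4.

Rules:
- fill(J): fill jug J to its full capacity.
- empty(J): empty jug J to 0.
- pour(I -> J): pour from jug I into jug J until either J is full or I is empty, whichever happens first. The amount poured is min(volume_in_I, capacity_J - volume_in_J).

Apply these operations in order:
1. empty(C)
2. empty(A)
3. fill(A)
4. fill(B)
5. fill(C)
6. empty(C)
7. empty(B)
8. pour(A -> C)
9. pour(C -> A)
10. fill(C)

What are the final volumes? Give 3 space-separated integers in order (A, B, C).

Answer: 3 0 9

Derivation:
Step 1: empty(C) -> (A=2 B=2 C=0)
Step 2: empty(A) -> (A=0 B=2 C=0)
Step 3: fill(A) -> (A=3 B=2 C=0)
Step 4: fill(B) -> (A=3 B=4 C=0)
Step 5: fill(C) -> (A=3 B=4 C=9)
Step 6: empty(C) -> (A=3 B=4 C=0)
Step 7: empty(B) -> (A=3 B=0 C=0)
Step 8: pour(A -> C) -> (A=0 B=0 C=3)
Step 9: pour(C -> A) -> (A=3 B=0 C=0)
Step 10: fill(C) -> (A=3 B=0 C=9)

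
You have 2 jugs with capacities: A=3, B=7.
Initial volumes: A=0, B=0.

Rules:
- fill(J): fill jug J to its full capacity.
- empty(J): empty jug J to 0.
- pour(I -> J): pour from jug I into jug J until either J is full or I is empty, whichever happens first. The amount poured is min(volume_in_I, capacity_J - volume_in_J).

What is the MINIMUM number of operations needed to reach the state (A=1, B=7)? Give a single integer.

Answer: 7

Derivation:
BFS from (A=0, B=0). One shortest path:
  1. fill(B) -> (A=0 B=7)
  2. pour(B -> A) -> (A=3 B=4)
  3. empty(A) -> (A=0 B=4)
  4. pour(B -> A) -> (A=3 B=1)
  5. empty(A) -> (A=0 B=1)
  6. pour(B -> A) -> (A=1 B=0)
  7. fill(B) -> (A=1 B=7)
Reached target in 7 moves.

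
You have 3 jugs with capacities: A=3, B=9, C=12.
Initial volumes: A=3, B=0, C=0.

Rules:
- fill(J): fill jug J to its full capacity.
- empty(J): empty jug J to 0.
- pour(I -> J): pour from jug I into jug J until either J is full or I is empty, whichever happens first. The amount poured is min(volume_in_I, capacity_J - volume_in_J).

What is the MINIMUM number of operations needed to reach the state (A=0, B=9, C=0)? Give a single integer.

BFS from (A=3, B=0, C=0). One shortest path:
  1. empty(A) -> (A=0 B=0 C=0)
  2. fill(B) -> (A=0 B=9 C=0)
Reached target in 2 moves.

Answer: 2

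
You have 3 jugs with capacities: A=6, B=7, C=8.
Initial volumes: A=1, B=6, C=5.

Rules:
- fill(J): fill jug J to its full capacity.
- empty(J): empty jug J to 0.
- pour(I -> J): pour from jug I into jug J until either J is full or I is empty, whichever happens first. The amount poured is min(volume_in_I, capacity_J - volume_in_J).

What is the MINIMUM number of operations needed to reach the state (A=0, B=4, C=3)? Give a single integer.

BFS from (A=1, B=6, C=5). One shortest path:
  1. fill(B) -> (A=1 B=7 C=5)
  2. pour(B -> C) -> (A=1 B=4 C=8)
  3. pour(C -> A) -> (A=6 B=4 C=3)
  4. empty(A) -> (A=0 B=4 C=3)
Reached target in 4 moves.

Answer: 4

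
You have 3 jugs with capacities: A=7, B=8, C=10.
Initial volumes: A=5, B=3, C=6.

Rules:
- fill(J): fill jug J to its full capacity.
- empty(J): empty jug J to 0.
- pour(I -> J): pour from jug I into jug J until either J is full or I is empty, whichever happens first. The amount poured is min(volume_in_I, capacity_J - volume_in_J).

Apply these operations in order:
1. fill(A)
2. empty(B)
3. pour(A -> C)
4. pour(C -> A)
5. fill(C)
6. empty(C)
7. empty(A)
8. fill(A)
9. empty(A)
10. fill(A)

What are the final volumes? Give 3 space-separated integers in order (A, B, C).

Step 1: fill(A) -> (A=7 B=3 C=6)
Step 2: empty(B) -> (A=7 B=0 C=6)
Step 3: pour(A -> C) -> (A=3 B=0 C=10)
Step 4: pour(C -> A) -> (A=7 B=0 C=6)
Step 5: fill(C) -> (A=7 B=0 C=10)
Step 6: empty(C) -> (A=7 B=0 C=0)
Step 7: empty(A) -> (A=0 B=0 C=0)
Step 8: fill(A) -> (A=7 B=0 C=0)
Step 9: empty(A) -> (A=0 B=0 C=0)
Step 10: fill(A) -> (A=7 B=0 C=0)

Answer: 7 0 0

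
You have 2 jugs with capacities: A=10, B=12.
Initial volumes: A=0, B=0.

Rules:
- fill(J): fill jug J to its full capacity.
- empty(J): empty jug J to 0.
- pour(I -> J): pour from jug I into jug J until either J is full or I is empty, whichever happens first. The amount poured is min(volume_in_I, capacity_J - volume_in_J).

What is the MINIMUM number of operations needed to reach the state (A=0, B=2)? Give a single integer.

BFS from (A=0, B=0). One shortest path:
  1. fill(B) -> (A=0 B=12)
  2. pour(B -> A) -> (A=10 B=2)
  3. empty(A) -> (A=0 B=2)
Reached target in 3 moves.

Answer: 3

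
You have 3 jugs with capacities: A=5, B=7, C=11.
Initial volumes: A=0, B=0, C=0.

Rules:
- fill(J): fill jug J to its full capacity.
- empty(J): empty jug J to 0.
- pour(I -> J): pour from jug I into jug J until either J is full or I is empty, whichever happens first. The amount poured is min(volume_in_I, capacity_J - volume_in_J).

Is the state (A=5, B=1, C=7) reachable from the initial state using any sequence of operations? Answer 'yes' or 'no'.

BFS from (A=0, B=0, C=0):
  1. fill(C) -> (A=0 B=0 C=11)
  2. pour(C -> B) -> (A=0 B=7 C=4)
  3. pour(C -> A) -> (A=4 B=7 C=0)
  4. pour(B -> C) -> (A=4 B=0 C=7)
  5. fill(B) -> (A=4 B=7 C=7)
  6. pour(B -> A) -> (A=5 B=6 C=7)
  7. empty(A) -> (A=0 B=6 C=7)
  8. pour(B -> A) -> (A=5 B=1 C=7)
Target reached → yes.

Answer: yes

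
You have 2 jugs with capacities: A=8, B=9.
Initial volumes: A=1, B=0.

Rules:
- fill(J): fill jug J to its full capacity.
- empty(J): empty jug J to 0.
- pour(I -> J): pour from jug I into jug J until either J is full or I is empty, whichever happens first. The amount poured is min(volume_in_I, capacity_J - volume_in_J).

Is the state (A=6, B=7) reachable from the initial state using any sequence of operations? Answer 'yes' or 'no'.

BFS explored all 34 reachable states.
Reachable set includes: (0,0), (0,1), (0,2), (0,3), (0,4), (0,5), (0,6), (0,7), (0,8), (0,9), (1,0), (1,9) ...
Target (A=6, B=7) not in reachable set → no.

Answer: no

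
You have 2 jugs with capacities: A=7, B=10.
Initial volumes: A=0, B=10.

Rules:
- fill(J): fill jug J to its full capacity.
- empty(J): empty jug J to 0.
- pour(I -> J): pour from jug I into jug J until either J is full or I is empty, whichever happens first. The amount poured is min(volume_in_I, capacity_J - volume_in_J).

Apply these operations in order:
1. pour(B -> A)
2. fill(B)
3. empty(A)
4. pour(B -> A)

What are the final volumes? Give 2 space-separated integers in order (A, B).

Answer: 7 3

Derivation:
Step 1: pour(B -> A) -> (A=7 B=3)
Step 2: fill(B) -> (A=7 B=10)
Step 3: empty(A) -> (A=0 B=10)
Step 4: pour(B -> A) -> (A=7 B=3)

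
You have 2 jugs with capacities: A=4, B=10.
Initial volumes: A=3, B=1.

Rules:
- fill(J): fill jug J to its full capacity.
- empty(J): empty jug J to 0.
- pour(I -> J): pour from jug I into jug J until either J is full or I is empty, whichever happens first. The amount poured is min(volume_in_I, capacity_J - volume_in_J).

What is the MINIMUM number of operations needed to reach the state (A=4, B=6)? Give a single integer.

BFS from (A=3, B=1). One shortest path:
  1. empty(A) -> (A=0 B=1)
  2. fill(B) -> (A=0 B=10)
  3. pour(B -> A) -> (A=4 B=6)
Reached target in 3 moves.

Answer: 3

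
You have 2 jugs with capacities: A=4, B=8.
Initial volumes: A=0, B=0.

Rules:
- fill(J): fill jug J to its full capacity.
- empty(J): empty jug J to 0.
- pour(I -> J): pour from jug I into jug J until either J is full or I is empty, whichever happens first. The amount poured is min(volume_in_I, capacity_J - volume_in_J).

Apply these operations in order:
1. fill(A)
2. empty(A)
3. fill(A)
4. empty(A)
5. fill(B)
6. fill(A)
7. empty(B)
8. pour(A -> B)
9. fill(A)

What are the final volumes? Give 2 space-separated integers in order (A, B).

Answer: 4 4

Derivation:
Step 1: fill(A) -> (A=4 B=0)
Step 2: empty(A) -> (A=0 B=0)
Step 3: fill(A) -> (A=4 B=0)
Step 4: empty(A) -> (A=0 B=0)
Step 5: fill(B) -> (A=0 B=8)
Step 6: fill(A) -> (A=4 B=8)
Step 7: empty(B) -> (A=4 B=0)
Step 8: pour(A -> B) -> (A=0 B=4)
Step 9: fill(A) -> (A=4 B=4)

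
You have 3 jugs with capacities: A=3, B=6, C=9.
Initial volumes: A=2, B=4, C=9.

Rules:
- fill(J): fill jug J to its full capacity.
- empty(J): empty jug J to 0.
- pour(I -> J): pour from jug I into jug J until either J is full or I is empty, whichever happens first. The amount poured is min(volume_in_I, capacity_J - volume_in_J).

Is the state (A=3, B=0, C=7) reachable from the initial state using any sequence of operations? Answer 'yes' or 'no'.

BFS from (A=2, B=4, C=9):
  1. fill(A) -> (A=3 B=4 C=9)
  2. pour(C -> B) -> (A=3 B=6 C=7)
  3. empty(B) -> (A=3 B=0 C=7)
Target reached → yes.

Answer: yes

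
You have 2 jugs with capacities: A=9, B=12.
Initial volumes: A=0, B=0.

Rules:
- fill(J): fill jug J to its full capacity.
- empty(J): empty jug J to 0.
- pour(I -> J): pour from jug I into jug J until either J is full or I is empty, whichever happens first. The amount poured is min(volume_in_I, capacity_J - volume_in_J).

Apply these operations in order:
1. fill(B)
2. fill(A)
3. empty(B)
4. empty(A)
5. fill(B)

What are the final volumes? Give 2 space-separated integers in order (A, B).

Answer: 0 12

Derivation:
Step 1: fill(B) -> (A=0 B=12)
Step 2: fill(A) -> (A=9 B=12)
Step 3: empty(B) -> (A=9 B=0)
Step 4: empty(A) -> (A=0 B=0)
Step 5: fill(B) -> (A=0 B=12)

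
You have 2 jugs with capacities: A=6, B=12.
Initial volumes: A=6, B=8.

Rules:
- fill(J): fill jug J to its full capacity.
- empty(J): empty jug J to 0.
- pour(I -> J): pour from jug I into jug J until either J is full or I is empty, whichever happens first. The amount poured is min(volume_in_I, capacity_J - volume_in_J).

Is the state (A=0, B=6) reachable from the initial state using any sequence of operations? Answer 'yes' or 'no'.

BFS from (A=6, B=8):
  1. empty(B) -> (A=6 B=0)
  2. pour(A -> B) -> (A=0 B=6)
Target reached → yes.

Answer: yes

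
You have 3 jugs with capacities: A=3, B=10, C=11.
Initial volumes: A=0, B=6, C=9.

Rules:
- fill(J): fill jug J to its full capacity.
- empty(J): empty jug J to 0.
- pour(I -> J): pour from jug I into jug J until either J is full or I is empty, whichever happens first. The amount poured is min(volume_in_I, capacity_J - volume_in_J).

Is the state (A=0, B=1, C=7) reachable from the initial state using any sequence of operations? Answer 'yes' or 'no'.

BFS from (A=0, B=6, C=9):
  1. fill(A) -> (A=3 B=6 C=9)
  2. pour(A -> C) -> (A=1 B=6 C=11)
  3. pour(C -> B) -> (A=1 B=10 C=7)
  4. empty(B) -> (A=1 B=0 C=7)
  5. pour(A -> B) -> (A=0 B=1 C=7)
Target reached → yes.

Answer: yes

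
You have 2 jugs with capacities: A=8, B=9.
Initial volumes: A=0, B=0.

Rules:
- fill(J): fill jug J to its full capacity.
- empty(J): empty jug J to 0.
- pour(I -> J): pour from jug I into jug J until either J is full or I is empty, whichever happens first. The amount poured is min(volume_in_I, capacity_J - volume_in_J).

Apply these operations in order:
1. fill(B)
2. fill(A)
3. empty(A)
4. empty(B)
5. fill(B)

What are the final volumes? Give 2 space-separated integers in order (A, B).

Step 1: fill(B) -> (A=0 B=9)
Step 2: fill(A) -> (A=8 B=9)
Step 3: empty(A) -> (A=0 B=9)
Step 4: empty(B) -> (A=0 B=0)
Step 5: fill(B) -> (A=0 B=9)

Answer: 0 9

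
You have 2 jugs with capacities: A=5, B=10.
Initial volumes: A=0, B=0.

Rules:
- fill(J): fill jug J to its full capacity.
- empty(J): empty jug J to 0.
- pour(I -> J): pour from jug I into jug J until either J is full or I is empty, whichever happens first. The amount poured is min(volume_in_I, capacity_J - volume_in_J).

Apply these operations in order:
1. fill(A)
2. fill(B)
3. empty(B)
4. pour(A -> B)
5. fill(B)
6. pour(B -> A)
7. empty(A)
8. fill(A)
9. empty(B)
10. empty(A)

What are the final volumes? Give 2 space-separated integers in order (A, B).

Step 1: fill(A) -> (A=5 B=0)
Step 2: fill(B) -> (A=5 B=10)
Step 3: empty(B) -> (A=5 B=0)
Step 4: pour(A -> B) -> (A=0 B=5)
Step 5: fill(B) -> (A=0 B=10)
Step 6: pour(B -> A) -> (A=5 B=5)
Step 7: empty(A) -> (A=0 B=5)
Step 8: fill(A) -> (A=5 B=5)
Step 9: empty(B) -> (A=5 B=0)
Step 10: empty(A) -> (A=0 B=0)

Answer: 0 0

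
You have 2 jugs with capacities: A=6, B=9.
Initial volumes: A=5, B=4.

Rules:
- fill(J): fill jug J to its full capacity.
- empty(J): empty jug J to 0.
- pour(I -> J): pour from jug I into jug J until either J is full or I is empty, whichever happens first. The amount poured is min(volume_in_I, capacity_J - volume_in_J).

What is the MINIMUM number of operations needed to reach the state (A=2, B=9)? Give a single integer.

Answer: 4

Derivation:
BFS from (A=5, B=4). One shortest path:
  1. empty(B) -> (A=5 B=0)
  2. pour(A -> B) -> (A=0 B=5)
  3. fill(A) -> (A=6 B=5)
  4. pour(A -> B) -> (A=2 B=9)
Reached target in 4 moves.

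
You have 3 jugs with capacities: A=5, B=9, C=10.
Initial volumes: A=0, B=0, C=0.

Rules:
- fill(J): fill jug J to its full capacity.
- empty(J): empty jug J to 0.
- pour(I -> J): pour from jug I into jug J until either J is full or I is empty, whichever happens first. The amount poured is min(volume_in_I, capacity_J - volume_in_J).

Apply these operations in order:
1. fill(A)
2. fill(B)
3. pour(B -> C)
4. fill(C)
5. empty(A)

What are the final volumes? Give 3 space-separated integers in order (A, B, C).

Answer: 0 0 10

Derivation:
Step 1: fill(A) -> (A=5 B=0 C=0)
Step 2: fill(B) -> (A=5 B=9 C=0)
Step 3: pour(B -> C) -> (A=5 B=0 C=9)
Step 4: fill(C) -> (A=5 B=0 C=10)
Step 5: empty(A) -> (A=0 B=0 C=10)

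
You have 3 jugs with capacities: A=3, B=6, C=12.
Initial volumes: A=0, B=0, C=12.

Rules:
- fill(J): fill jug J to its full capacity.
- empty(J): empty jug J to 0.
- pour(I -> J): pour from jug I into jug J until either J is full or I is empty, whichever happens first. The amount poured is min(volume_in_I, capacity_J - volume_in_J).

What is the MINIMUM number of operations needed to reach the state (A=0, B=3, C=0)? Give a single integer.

BFS from (A=0, B=0, C=12). One shortest path:
  1. fill(A) -> (A=3 B=0 C=12)
  2. empty(C) -> (A=3 B=0 C=0)
  3. pour(A -> B) -> (A=0 B=3 C=0)
Reached target in 3 moves.

Answer: 3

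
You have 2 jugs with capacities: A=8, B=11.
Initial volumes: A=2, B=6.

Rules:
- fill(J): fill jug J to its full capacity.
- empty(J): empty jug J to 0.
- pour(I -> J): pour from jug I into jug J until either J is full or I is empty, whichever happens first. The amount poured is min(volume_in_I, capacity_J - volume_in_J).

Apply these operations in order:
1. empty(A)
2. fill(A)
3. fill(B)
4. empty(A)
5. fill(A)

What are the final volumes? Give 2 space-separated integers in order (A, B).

Step 1: empty(A) -> (A=0 B=6)
Step 2: fill(A) -> (A=8 B=6)
Step 3: fill(B) -> (A=8 B=11)
Step 4: empty(A) -> (A=0 B=11)
Step 5: fill(A) -> (A=8 B=11)

Answer: 8 11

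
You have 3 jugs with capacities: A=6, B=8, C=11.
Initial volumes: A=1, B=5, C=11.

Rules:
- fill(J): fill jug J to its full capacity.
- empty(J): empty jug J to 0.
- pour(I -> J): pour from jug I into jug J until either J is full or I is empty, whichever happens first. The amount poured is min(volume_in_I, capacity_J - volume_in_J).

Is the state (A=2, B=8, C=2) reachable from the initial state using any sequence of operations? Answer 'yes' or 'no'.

Answer: yes

Derivation:
BFS from (A=1, B=5, C=11):
  1. empty(B) -> (A=1 B=0 C=11)
  2. pour(A -> B) -> (A=0 B=1 C=11)
  3. pour(C -> B) -> (A=0 B=8 C=4)
  4. pour(B -> A) -> (A=6 B=2 C=4)
  5. pour(A -> C) -> (A=0 B=2 C=10)
  6. pour(B -> A) -> (A=2 B=0 C=10)
  7. pour(C -> B) -> (A=2 B=8 C=2)
Target reached → yes.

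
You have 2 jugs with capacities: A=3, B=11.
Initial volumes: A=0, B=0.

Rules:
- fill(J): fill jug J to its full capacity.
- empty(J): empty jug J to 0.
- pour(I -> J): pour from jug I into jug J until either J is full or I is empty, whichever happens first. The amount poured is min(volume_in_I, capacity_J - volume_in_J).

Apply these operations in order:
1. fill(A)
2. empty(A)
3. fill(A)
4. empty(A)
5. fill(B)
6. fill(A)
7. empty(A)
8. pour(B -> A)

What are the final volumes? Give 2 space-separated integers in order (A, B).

Step 1: fill(A) -> (A=3 B=0)
Step 2: empty(A) -> (A=0 B=0)
Step 3: fill(A) -> (A=3 B=0)
Step 4: empty(A) -> (A=0 B=0)
Step 5: fill(B) -> (A=0 B=11)
Step 6: fill(A) -> (A=3 B=11)
Step 7: empty(A) -> (A=0 B=11)
Step 8: pour(B -> A) -> (A=3 B=8)

Answer: 3 8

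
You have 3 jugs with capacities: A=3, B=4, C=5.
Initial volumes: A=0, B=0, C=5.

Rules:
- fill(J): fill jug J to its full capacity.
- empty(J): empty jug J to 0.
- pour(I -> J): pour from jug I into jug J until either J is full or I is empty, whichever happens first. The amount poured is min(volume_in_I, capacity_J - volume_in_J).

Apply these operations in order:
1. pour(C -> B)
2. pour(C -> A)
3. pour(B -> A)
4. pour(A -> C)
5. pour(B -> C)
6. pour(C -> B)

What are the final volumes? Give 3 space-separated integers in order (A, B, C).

Step 1: pour(C -> B) -> (A=0 B=4 C=1)
Step 2: pour(C -> A) -> (A=1 B=4 C=0)
Step 3: pour(B -> A) -> (A=3 B=2 C=0)
Step 4: pour(A -> C) -> (A=0 B=2 C=3)
Step 5: pour(B -> C) -> (A=0 B=0 C=5)
Step 6: pour(C -> B) -> (A=0 B=4 C=1)

Answer: 0 4 1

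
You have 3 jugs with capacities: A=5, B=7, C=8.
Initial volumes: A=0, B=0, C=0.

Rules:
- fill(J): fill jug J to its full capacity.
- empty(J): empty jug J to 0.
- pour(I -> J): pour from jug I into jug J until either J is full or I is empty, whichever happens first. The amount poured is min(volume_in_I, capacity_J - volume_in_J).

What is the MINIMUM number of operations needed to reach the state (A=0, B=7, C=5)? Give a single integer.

BFS from (A=0, B=0, C=0). One shortest path:
  1. fill(A) -> (A=5 B=0 C=0)
  2. fill(B) -> (A=5 B=7 C=0)
  3. pour(A -> C) -> (A=0 B=7 C=5)
Reached target in 3 moves.

Answer: 3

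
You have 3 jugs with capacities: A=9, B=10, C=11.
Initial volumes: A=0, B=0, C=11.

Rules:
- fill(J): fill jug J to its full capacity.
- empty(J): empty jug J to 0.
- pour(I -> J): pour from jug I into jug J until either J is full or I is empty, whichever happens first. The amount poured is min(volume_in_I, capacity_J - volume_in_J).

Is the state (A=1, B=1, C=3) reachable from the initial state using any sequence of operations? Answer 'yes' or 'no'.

Answer: no

Derivation:
BFS explored all 600 reachable states.
Reachable set includes: (0,0,0), (0,0,1), (0,0,2), (0,0,3), (0,0,4), (0,0,5), (0,0,6), (0,0,7), (0,0,8), (0,0,9), (0,0,10), (0,0,11) ...
Target (A=1, B=1, C=3) not in reachable set → no.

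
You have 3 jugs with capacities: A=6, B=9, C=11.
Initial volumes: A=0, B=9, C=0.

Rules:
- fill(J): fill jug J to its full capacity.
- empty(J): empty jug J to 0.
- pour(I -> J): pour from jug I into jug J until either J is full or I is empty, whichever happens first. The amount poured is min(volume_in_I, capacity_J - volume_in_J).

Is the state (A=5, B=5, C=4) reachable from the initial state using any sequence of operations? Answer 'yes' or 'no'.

BFS explored all 440 reachable states.
Reachable set includes: (0,0,0), (0,0,1), (0,0,2), (0,0,3), (0,0,4), (0,0,5), (0,0,6), (0,0,7), (0,0,8), (0,0,9), (0,0,10), (0,0,11) ...
Target (A=5, B=5, C=4) not in reachable set → no.

Answer: no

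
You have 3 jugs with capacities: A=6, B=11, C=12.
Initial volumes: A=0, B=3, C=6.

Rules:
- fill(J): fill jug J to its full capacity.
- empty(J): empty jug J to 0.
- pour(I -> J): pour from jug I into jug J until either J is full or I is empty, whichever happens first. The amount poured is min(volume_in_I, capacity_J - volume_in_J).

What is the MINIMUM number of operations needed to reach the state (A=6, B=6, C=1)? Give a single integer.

BFS from (A=0, B=3, C=6). One shortest path:
  1. fill(A) -> (A=6 B=3 C=6)
  2. empty(B) -> (A=6 B=0 C=6)
  3. fill(C) -> (A=6 B=0 C=12)
  4. pour(C -> B) -> (A=6 B=11 C=1)
  5. empty(B) -> (A=6 B=0 C=1)
  6. pour(A -> B) -> (A=0 B=6 C=1)
  7. fill(A) -> (A=6 B=6 C=1)
Reached target in 7 moves.

Answer: 7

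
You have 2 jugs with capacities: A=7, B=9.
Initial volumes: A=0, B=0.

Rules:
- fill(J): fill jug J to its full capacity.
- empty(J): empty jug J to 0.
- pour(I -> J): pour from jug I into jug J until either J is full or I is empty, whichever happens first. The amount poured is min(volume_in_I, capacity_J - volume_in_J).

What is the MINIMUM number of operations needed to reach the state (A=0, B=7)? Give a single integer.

Answer: 2

Derivation:
BFS from (A=0, B=0). One shortest path:
  1. fill(A) -> (A=7 B=0)
  2. pour(A -> B) -> (A=0 B=7)
Reached target in 2 moves.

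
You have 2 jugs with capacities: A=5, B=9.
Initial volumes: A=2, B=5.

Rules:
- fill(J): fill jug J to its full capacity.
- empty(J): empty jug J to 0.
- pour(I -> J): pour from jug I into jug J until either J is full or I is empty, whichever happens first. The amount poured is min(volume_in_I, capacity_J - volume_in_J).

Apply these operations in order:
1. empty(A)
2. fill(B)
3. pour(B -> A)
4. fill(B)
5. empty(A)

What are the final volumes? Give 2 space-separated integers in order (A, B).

Step 1: empty(A) -> (A=0 B=5)
Step 2: fill(B) -> (A=0 B=9)
Step 3: pour(B -> A) -> (A=5 B=4)
Step 4: fill(B) -> (A=5 B=9)
Step 5: empty(A) -> (A=0 B=9)

Answer: 0 9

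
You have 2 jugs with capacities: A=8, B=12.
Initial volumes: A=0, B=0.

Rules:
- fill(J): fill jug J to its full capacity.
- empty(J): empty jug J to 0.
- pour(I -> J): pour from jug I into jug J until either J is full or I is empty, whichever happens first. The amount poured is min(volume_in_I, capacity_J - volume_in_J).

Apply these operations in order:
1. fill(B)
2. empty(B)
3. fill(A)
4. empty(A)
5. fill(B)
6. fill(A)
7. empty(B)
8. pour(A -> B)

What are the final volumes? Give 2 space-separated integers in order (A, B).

Step 1: fill(B) -> (A=0 B=12)
Step 2: empty(B) -> (A=0 B=0)
Step 3: fill(A) -> (A=8 B=0)
Step 4: empty(A) -> (A=0 B=0)
Step 5: fill(B) -> (A=0 B=12)
Step 6: fill(A) -> (A=8 B=12)
Step 7: empty(B) -> (A=8 B=0)
Step 8: pour(A -> B) -> (A=0 B=8)

Answer: 0 8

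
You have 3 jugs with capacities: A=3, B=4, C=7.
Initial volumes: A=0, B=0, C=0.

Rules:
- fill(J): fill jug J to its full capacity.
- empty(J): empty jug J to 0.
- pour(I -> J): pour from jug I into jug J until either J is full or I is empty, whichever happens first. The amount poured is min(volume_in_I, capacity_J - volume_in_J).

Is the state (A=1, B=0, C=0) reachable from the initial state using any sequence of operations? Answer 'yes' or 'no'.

BFS from (A=0, B=0, C=0):
  1. fill(B) -> (A=0 B=4 C=0)
  2. pour(B -> A) -> (A=3 B=1 C=0)
  3. empty(A) -> (A=0 B=1 C=0)
  4. pour(B -> A) -> (A=1 B=0 C=0)
Target reached → yes.

Answer: yes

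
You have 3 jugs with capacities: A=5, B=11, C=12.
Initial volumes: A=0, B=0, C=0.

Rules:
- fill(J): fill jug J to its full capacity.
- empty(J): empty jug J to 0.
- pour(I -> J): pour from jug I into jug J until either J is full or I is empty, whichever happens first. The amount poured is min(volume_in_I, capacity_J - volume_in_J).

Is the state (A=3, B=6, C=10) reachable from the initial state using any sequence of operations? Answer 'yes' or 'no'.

BFS explored all 496 reachable states.
Reachable set includes: (0,0,0), (0,0,1), (0,0,2), (0,0,3), (0,0,4), (0,0,5), (0,0,6), (0,0,7), (0,0,8), (0,0,9), (0,0,10), (0,0,11) ...
Target (A=3, B=6, C=10) not in reachable set → no.

Answer: no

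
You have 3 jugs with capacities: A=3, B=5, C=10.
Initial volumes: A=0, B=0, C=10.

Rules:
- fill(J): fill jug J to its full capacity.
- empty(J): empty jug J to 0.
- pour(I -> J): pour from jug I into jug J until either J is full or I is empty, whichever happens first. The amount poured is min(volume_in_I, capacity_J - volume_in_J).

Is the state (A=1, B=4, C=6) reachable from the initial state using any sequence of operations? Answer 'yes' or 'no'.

BFS explored all 192 reachable states.
Reachable set includes: (0,0,0), (0,0,1), (0,0,2), (0,0,3), (0,0,4), (0,0,5), (0,0,6), (0,0,7), (0,0,8), (0,0,9), (0,0,10), (0,1,0) ...
Target (A=1, B=4, C=6) not in reachable set → no.

Answer: no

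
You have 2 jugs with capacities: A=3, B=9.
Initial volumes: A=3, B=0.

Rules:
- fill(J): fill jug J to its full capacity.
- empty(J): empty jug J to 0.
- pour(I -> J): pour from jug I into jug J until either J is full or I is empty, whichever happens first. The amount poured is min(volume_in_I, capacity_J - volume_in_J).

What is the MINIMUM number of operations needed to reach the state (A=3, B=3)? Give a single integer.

Answer: 2

Derivation:
BFS from (A=3, B=0). One shortest path:
  1. pour(A -> B) -> (A=0 B=3)
  2. fill(A) -> (A=3 B=3)
Reached target in 2 moves.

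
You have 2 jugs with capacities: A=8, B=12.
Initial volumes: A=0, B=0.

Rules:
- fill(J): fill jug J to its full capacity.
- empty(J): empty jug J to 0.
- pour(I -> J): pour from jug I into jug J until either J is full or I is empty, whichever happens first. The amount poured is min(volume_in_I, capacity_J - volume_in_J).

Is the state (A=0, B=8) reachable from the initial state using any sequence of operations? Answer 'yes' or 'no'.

Answer: yes

Derivation:
BFS from (A=0, B=0):
  1. fill(A) -> (A=8 B=0)
  2. pour(A -> B) -> (A=0 B=8)
Target reached → yes.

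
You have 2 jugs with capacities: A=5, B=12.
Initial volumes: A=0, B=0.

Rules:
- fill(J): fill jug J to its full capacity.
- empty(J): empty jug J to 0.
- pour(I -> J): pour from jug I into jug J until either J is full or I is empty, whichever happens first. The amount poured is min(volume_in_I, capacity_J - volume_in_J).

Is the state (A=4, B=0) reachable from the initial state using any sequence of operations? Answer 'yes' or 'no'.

BFS from (A=0, B=0):
  1. fill(B) -> (A=0 B=12)
  2. pour(B -> A) -> (A=5 B=7)
  3. empty(A) -> (A=0 B=7)
  4. pour(B -> A) -> (A=5 B=2)
  5. empty(A) -> (A=0 B=2)
  6. pour(B -> A) -> (A=2 B=0)
  7. fill(B) -> (A=2 B=12)
  8. pour(B -> A) -> (A=5 B=9)
  9. empty(A) -> (A=0 B=9)
  10. pour(B -> A) -> (A=5 B=4)
  11. empty(A) -> (A=0 B=4)
  12. pour(B -> A) -> (A=4 B=0)
Target reached → yes.

Answer: yes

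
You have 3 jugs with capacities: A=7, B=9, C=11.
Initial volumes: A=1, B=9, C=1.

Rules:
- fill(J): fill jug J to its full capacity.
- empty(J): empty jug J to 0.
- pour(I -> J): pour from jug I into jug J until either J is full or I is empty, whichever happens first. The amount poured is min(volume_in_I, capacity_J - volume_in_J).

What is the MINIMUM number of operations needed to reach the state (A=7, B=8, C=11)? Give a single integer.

BFS from (A=1, B=9, C=1). One shortest path:
  1. fill(A) -> (A=7 B=9 C=1)
  2. pour(B -> C) -> (A=7 B=0 C=10)
  3. fill(B) -> (A=7 B=9 C=10)
  4. pour(B -> C) -> (A=7 B=8 C=11)
Reached target in 4 moves.

Answer: 4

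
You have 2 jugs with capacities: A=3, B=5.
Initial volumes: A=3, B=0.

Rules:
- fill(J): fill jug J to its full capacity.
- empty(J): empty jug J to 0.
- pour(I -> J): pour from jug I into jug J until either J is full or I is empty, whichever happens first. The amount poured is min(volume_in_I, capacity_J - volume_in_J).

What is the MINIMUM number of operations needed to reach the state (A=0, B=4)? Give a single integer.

Answer: 7

Derivation:
BFS from (A=3, B=0). One shortest path:
  1. pour(A -> B) -> (A=0 B=3)
  2. fill(A) -> (A=3 B=3)
  3. pour(A -> B) -> (A=1 B=5)
  4. empty(B) -> (A=1 B=0)
  5. pour(A -> B) -> (A=0 B=1)
  6. fill(A) -> (A=3 B=1)
  7. pour(A -> B) -> (A=0 B=4)
Reached target in 7 moves.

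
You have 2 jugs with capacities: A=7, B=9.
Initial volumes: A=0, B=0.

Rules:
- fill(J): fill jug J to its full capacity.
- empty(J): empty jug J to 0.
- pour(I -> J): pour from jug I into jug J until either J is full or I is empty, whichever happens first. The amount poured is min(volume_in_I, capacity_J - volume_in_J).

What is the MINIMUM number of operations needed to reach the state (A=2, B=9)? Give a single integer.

BFS from (A=0, B=0). One shortest path:
  1. fill(B) -> (A=0 B=9)
  2. pour(B -> A) -> (A=7 B=2)
  3. empty(A) -> (A=0 B=2)
  4. pour(B -> A) -> (A=2 B=0)
  5. fill(B) -> (A=2 B=9)
Reached target in 5 moves.

Answer: 5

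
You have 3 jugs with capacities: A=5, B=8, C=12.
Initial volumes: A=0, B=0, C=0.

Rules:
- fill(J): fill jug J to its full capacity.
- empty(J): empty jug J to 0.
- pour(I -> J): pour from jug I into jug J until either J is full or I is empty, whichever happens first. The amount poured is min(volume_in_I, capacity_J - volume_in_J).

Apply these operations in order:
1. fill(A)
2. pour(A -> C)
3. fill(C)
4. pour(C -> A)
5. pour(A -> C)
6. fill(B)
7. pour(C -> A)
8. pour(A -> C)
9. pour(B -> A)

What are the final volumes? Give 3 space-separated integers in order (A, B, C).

Step 1: fill(A) -> (A=5 B=0 C=0)
Step 2: pour(A -> C) -> (A=0 B=0 C=5)
Step 3: fill(C) -> (A=0 B=0 C=12)
Step 4: pour(C -> A) -> (A=5 B=0 C=7)
Step 5: pour(A -> C) -> (A=0 B=0 C=12)
Step 6: fill(B) -> (A=0 B=8 C=12)
Step 7: pour(C -> A) -> (A=5 B=8 C=7)
Step 8: pour(A -> C) -> (A=0 B=8 C=12)
Step 9: pour(B -> A) -> (A=5 B=3 C=12)

Answer: 5 3 12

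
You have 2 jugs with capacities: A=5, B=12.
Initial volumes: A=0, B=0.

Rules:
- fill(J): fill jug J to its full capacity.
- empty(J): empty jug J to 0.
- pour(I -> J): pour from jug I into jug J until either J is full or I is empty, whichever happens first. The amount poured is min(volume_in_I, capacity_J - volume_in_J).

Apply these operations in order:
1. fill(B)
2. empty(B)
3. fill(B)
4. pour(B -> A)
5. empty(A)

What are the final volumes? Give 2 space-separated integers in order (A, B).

Step 1: fill(B) -> (A=0 B=12)
Step 2: empty(B) -> (A=0 B=0)
Step 3: fill(B) -> (A=0 B=12)
Step 4: pour(B -> A) -> (A=5 B=7)
Step 5: empty(A) -> (A=0 B=7)

Answer: 0 7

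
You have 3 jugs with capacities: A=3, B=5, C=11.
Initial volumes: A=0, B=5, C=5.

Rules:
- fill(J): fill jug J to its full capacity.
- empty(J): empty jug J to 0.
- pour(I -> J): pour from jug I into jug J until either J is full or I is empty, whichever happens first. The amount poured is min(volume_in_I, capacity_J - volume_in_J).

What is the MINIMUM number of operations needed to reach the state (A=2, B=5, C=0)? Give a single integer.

Answer: 3

Derivation:
BFS from (A=0, B=5, C=5). One shortest path:
  1. pour(C -> A) -> (A=3 B=5 C=2)
  2. empty(A) -> (A=0 B=5 C=2)
  3. pour(C -> A) -> (A=2 B=5 C=0)
Reached target in 3 moves.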